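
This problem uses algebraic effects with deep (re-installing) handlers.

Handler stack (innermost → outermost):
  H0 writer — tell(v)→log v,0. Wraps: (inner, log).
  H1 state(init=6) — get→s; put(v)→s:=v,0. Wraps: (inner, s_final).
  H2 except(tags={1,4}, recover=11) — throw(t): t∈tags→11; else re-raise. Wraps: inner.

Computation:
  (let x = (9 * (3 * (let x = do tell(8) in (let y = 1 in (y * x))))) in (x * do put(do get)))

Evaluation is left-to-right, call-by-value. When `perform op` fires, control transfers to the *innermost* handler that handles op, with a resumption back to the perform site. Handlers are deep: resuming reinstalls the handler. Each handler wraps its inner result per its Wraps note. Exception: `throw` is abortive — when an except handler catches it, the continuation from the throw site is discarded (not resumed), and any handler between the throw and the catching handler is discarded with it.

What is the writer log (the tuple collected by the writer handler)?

Answer: (8)

Evaluation trace:
tell(8) @ H0 ⇒ log+=8
get @ H1 ⇒ 6
put(6) @ H1 ⇒ s:=6
H0 returns (0, (8))
H1 returns ((0, (8)), 6)
H2 returns ((0, (8)), 6)
= ((0, (8)), 6)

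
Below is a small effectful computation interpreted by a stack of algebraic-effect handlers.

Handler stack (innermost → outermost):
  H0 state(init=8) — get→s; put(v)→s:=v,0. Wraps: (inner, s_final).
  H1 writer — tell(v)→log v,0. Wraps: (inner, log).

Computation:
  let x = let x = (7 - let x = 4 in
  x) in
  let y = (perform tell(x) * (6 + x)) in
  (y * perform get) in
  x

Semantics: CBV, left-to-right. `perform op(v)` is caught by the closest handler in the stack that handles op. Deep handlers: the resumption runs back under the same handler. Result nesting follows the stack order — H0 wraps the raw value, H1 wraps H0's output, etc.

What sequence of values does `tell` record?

Evaluation trace:
tell(3) @ H1 ⇒ log+=3
get @ H0 ⇒ 8
H0 returns (0, 8)
H1 returns ((0, 8), (3))
= ((0, 8), (3))

Answer: (3)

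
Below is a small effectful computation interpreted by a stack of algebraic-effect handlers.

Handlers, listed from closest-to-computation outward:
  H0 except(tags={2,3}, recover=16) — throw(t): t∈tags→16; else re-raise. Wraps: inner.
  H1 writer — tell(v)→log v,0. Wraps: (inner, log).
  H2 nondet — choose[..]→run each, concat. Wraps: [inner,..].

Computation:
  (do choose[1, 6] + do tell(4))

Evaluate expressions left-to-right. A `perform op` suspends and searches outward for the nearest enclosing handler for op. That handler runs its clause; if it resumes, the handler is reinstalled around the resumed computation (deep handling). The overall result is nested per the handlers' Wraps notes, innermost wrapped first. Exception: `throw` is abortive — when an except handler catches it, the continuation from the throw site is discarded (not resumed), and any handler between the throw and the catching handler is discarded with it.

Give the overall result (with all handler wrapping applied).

Working:
choose[1, 6] @ H2
  branch[0] choose=1:
    tell(4) @ H1 ⇒ log+=4
    H0 returns 1
    H1 returns (1, (4))
    H2 returns [(1, (4))]
  branch[1] choose=6:
    tell(4) @ H1 ⇒ log+=4
    H0 returns 6
    H1 returns (6, (4))
    H2 returns [(6, (4))]
= [(1, (4)), (6, (4))]

Answer: [(1, (4)), (6, (4))]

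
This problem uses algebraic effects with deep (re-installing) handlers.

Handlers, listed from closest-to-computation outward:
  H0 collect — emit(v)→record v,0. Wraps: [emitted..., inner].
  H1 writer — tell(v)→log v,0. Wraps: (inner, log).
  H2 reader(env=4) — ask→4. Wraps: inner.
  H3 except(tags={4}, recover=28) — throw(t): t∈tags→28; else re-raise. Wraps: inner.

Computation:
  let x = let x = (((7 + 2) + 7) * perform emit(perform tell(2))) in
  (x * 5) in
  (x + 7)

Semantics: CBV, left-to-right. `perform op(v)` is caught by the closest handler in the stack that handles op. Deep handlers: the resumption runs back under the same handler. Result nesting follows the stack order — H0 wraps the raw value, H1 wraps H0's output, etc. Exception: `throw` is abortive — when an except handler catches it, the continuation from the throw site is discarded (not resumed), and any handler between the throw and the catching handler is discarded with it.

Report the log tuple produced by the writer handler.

Evaluation trace:
tell(2) @ H1 ⇒ log+=2
emit(0) @ H0 ⇒ out+=0
H0 returns [0, 7]
H1 returns ([0, 7], (2))
H2 returns ([0, 7], (2))
H3 returns ([0, 7], (2))
= ([0, 7], (2))

Answer: (2)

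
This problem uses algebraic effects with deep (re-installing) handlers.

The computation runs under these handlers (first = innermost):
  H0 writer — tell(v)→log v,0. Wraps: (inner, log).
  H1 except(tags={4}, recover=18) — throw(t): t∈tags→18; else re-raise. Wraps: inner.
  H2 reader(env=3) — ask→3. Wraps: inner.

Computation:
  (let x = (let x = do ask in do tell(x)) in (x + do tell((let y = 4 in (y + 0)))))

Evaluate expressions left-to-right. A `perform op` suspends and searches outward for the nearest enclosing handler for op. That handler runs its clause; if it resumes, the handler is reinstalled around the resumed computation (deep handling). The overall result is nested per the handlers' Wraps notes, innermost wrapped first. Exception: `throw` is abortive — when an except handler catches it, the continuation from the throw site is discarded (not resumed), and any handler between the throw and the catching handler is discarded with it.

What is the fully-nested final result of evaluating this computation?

Answer: (0, (3, 4))

Step-by-step:
ask @ H2 ⇒ 3
tell(3) @ H0 ⇒ log+=3
tell(4) @ H0 ⇒ log+=4
H0 returns (0, (3, 4))
H1 returns (0, (3, 4))
H2 returns (0, (3, 4))
= (0, (3, 4))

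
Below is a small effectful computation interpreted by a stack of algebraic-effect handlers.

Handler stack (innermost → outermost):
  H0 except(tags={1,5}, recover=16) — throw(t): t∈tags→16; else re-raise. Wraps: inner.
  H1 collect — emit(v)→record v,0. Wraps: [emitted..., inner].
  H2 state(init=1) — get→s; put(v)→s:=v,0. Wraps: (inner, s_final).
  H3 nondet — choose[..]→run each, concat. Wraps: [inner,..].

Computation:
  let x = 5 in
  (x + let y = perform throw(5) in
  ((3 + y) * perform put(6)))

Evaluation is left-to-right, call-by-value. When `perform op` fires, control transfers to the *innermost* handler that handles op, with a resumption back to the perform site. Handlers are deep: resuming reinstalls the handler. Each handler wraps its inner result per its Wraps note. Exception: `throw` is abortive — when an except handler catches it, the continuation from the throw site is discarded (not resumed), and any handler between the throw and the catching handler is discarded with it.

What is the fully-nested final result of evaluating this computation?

Answer: [([16], 1)]

Evaluation trace:
throw(5) @ H0 caught ⇒ 16
H1 returns [16]
H2 returns ([16], 1)
H3 returns [([16], 1)]
= [([16], 1)]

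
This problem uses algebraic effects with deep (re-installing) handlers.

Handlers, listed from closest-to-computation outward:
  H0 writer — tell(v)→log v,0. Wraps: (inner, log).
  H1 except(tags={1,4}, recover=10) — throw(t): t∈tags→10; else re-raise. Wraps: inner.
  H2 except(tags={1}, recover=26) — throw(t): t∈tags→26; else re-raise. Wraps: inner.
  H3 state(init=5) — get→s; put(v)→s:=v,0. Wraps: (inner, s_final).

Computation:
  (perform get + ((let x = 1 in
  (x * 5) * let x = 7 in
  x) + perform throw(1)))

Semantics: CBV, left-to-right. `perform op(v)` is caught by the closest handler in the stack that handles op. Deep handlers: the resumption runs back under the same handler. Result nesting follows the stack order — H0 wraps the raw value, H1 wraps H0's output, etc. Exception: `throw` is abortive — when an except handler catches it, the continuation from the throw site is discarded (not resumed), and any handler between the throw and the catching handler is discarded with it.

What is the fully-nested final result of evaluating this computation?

Evaluation trace:
get @ H3 ⇒ 5
throw(1) @ H1 caught ⇒ 10
H2 returns 10
H3 returns (10, 5)
= (10, 5)

Answer: (10, 5)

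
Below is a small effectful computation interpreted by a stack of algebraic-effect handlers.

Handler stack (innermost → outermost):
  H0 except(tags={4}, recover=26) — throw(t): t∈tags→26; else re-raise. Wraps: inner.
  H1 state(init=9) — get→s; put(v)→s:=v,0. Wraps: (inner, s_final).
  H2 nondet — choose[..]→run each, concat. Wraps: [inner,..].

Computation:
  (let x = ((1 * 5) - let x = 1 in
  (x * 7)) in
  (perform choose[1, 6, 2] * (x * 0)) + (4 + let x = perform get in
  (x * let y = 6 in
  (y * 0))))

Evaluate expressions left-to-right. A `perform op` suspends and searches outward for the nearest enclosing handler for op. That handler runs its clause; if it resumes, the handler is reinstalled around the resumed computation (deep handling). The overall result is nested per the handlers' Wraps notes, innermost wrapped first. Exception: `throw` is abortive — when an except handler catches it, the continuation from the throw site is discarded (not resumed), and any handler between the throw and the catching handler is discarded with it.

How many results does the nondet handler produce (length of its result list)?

Answer: 3

Evaluation trace:
choose[1, 6, 2] @ H2
  branch[0] choose=1:
    get @ H1 ⇒ 9
    H0 returns 4
    H1 returns (4, 9)
    H2 returns [(4, 9)]
  branch[1] choose=6:
    get @ H1 ⇒ 9
    H0 returns 4
    H1 returns (4, 9)
    H2 returns [(4, 9)]
  branch[2] choose=2:
    get @ H1 ⇒ 9
    H0 returns 4
    H1 returns (4, 9)
    H2 returns [(4, 9)]
= [(4, 9), (4, 9), (4, 9)]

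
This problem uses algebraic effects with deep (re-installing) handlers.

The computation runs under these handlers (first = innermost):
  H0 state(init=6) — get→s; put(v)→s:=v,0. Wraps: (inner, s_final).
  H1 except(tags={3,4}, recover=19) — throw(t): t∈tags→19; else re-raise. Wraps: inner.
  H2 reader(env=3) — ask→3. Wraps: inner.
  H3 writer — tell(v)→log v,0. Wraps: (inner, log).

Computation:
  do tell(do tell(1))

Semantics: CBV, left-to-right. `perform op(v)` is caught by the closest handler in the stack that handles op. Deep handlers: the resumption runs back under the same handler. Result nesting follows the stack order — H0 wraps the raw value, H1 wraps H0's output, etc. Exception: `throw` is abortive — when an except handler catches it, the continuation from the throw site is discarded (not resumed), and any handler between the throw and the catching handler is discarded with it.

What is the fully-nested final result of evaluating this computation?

Answer: ((0, 6), (1, 0))

Step-by-step:
tell(1) @ H3 ⇒ log+=1
tell(0) @ H3 ⇒ log+=0
H0 returns (0, 6)
H1 returns (0, 6)
H2 returns (0, 6)
H3 returns ((0, 6), (1, 0))
= ((0, 6), (1, 0))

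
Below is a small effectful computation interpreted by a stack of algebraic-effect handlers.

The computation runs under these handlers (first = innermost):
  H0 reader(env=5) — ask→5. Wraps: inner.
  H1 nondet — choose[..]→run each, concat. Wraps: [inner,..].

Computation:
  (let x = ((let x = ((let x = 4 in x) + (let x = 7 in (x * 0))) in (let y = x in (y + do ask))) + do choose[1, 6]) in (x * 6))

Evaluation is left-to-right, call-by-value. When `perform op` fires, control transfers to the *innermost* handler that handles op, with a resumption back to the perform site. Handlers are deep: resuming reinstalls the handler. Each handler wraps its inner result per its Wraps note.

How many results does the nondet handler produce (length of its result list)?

Answer: 2

Working:
ask @ H0 ⇒ 5
choose[1, 6] @ H1
  branch[0] choose=1:
    H0 returns 60
    H1 returns [60]
  branch[1] choose=6:
    H0 returns 90
    H1 returns [90]
= [60, 90]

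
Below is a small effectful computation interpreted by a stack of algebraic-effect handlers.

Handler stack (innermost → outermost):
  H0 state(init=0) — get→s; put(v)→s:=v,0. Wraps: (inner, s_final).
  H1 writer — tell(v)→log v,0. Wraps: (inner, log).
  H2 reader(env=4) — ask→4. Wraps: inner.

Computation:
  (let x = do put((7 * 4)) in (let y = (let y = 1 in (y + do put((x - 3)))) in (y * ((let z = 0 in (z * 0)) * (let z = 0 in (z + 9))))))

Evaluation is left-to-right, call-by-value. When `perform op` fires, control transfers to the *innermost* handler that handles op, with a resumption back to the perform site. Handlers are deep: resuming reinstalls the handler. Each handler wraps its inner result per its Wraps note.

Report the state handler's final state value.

Step-by-step:
put(28) @ H0 ⇒ s:=28
put(-3) @ H0 ⇒ s:=-3
H0 returns (0, -3)
H1 returns ((0, -3), ())
H2 returns ((0, -3), ())
= ((0, -3), ())

Answer: -3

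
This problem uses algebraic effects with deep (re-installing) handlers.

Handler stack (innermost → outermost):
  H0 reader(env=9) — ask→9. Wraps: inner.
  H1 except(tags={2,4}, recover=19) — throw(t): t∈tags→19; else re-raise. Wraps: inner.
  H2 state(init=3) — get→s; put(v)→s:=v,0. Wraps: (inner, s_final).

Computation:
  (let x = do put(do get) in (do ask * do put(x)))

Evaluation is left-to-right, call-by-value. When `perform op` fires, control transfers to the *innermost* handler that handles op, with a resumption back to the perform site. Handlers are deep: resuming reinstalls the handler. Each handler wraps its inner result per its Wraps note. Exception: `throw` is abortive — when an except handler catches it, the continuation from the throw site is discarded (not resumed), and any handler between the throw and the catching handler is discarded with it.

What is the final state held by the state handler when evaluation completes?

Working:
get @ H2 ⇒ 3
put(3) @ H2 ⇒ s:=3
ask @ H0 ⇒ 9
put(0) @ H2 ⇒ s:=0
H0 returns 0
H1 returns 0
H2 returns (0, 0)
= (0, 0)

Answer: 0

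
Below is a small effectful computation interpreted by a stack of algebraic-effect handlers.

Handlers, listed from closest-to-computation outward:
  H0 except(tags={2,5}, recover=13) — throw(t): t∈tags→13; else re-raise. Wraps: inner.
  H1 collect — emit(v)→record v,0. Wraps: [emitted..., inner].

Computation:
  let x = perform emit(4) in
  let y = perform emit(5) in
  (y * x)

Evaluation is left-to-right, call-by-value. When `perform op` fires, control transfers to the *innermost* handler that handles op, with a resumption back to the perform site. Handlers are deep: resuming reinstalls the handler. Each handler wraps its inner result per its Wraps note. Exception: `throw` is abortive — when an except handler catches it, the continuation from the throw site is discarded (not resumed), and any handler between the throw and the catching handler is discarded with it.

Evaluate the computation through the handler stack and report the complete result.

Answer: [4, 5, 0]

Evaluation trace:
emit(4) @ H1 ⇒ out+=4
emit(5) @ H1 ⇒ out+=5
H0 returns 0
H1 returns [4, 5, 0]
= [4, 5, 0]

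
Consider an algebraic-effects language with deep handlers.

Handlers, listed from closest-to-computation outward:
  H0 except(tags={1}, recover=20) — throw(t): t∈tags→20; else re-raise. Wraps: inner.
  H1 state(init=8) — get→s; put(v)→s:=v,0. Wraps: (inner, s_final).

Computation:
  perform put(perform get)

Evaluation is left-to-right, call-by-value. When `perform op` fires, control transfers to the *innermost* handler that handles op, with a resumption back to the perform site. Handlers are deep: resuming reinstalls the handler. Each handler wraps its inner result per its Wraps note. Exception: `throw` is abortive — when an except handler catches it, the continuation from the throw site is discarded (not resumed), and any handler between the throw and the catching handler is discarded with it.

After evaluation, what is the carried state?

Answer: 8

Working:
get @ H1 ⇒ 8
put(8) @ H1 ⇒ s:=8
H0 returns 0
H1 returns (0, 8)
= (0, 8)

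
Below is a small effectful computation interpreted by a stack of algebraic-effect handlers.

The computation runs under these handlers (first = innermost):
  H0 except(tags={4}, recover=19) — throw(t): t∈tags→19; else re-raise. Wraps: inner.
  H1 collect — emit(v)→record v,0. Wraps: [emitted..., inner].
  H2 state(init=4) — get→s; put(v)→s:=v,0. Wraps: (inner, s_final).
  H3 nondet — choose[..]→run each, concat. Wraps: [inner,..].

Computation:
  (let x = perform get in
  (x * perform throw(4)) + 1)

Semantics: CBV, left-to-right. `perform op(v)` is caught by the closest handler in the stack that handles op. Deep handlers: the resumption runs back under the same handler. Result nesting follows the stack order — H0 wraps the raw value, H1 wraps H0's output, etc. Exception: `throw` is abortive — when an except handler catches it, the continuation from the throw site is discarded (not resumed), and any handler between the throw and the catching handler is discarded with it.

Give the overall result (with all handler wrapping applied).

Evaluation trace:
get @ H2 ⇒ 4
throw(4) @ H0 caught ⇒ 19
H1 returns [19]
H2 returns ([19], 4)
H3 returns [([19], 4)]
= [([19], 4)]

Answer: [([19], 4)]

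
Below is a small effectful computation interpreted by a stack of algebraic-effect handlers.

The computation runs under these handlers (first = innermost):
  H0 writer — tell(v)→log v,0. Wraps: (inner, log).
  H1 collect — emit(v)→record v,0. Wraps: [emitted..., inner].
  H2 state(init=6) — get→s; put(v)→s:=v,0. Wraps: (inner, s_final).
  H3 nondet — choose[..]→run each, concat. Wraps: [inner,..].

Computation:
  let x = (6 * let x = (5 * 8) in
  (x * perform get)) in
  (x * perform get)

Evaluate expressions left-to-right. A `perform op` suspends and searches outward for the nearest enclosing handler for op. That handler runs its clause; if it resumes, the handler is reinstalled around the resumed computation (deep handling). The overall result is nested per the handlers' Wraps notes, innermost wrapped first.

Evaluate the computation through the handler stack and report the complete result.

Answer: [([(8640, ())], 6)]

Step-by-step:
get @ H2 ⇒ 6
get @ H2 ⇒ 6
H0 returns (8640, ())
H1 returns [(8640, ())]
H2 returns ([(8640, ())], 6)
H3 returns [([(8640, ())], 6)]
= [([(8640, ())], 6)]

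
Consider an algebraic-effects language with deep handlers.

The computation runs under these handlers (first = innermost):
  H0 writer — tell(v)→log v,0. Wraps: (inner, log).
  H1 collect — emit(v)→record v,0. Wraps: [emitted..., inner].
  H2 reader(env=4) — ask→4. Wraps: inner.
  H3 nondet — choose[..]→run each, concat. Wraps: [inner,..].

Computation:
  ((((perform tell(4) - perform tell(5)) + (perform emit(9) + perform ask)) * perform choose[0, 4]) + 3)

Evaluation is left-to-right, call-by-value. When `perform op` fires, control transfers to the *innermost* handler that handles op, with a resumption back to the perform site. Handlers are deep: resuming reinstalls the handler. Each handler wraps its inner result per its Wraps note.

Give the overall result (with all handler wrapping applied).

Working:
tell(4) @ H0 ⇒ log+=4
tell(5) @ H0 ⇒ log+=5
emit(9) @ H1 ⇒ out+=9
ask @ H2 ⇒ 4
choose[0, 4] @ H3
  branch[0] choose=0:
    H0 returns (3, (4, 5))
    H1 returns [9, (3, (4, 5))]
    H2 returns [9, (3, (4, 5))]
    H3 returns [[9, (3, (4, 5))]]
  branch[1] choose=4:
    H0 returns (19, (4, 5))
    H1 returns [9, (19, (4, 5))]
    H2 returns [9, (19, (4, 5))]
    H3 returns [[9, (19, (4, 5))]]
= [[9, (3, (4, 5))], [9, (19, (4, 5))]]

Answer: [[9, (3, (4, 5))], [9, (19, (4, 5))]]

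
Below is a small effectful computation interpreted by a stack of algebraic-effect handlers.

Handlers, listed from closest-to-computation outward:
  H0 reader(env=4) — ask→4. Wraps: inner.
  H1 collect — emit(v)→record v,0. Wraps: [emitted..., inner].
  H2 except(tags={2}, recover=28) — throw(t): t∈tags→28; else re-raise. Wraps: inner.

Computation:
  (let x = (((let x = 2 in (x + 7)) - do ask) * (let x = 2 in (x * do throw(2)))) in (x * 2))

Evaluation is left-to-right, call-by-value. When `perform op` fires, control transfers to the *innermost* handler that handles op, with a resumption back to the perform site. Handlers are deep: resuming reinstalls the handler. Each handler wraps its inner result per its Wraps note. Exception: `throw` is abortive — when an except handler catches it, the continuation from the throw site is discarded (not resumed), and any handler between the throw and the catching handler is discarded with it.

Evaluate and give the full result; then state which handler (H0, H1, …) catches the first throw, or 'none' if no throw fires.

Evaluation trace:
ask @ H0 ⇒ 4
throw(2) @ H2 caught ⇒ 28
= 28

Answer: 28 ; first throw caught by: H2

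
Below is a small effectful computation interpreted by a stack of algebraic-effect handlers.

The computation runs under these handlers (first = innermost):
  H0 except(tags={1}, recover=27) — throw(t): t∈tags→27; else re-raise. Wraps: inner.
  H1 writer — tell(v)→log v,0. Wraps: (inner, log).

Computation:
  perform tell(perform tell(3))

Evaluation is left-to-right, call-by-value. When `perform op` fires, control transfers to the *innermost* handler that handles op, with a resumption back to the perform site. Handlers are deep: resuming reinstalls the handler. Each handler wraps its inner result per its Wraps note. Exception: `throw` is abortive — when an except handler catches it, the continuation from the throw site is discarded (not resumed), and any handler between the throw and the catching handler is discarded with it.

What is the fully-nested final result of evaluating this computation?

Working:
tell(3) @ H1 ⇒ log+=3
tell(0) @ H1 ⇒ log+=0
H0 returns 0
H1 returns (0, (3, 0))
= (0, (3, 0))

Answer: (0, (3, 0))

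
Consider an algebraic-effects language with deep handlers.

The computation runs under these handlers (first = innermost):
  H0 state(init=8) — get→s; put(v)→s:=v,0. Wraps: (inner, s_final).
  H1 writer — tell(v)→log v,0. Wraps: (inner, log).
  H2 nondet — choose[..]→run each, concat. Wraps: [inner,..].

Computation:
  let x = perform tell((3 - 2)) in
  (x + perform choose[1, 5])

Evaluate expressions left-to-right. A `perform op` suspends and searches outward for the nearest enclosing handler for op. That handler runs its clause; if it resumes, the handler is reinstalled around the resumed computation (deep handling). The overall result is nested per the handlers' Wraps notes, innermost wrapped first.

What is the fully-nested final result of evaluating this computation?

Step-by-step:
tell(1) @ H1 ⇒ log+=1
choose[1, 5] @ H2
  branch[0] choose=1:
    H0 returns (1, 8)
    H1 returns ((1, 8), (1))
    H2 returns [((1, 8), (1))]
  branch[1] choose=5:
    H0 returns (5, 8)
    H1 returns ((5, 8), (1))
    H2 returns [((5, 8), (1))]
= [((1, 8), (1)), ((5, 8), (1))]

Answer: [((1, 8), (1)), ((5, 8), (1))]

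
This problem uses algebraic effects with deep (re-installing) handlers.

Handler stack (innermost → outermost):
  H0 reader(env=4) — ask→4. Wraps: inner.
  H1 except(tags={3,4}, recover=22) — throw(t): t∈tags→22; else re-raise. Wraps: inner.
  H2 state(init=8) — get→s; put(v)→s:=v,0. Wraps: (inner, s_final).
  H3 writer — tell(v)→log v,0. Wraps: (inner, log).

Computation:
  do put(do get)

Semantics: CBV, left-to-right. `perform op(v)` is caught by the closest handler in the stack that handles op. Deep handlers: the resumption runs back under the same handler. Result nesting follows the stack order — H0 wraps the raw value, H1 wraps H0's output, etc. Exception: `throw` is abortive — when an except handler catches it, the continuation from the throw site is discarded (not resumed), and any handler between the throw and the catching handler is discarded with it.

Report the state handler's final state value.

Working:
get @ H2 ⇒ 8
put(8) @ H2 ⇒ s:=8
H0 returns 0
H1 returns 0
H2 returns (0, 8)
H3 returns ((0, 8), ())
= ((0, 8), ())

Answer: 8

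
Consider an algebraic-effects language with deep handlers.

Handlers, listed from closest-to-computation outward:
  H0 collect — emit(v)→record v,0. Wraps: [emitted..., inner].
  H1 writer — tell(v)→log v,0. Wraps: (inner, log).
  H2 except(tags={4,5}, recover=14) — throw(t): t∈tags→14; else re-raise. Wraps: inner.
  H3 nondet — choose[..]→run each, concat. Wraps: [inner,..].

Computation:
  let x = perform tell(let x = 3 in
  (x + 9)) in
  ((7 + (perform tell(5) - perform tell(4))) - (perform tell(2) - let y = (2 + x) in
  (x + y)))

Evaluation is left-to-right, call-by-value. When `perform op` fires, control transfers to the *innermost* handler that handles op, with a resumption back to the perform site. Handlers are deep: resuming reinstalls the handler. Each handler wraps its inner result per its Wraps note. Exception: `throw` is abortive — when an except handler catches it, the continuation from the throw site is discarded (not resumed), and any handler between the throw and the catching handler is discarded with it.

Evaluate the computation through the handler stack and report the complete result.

Answer: [([9], (12, 5, 4, 2))]

Step-by-step:
tell(12) @ H1 ⇒ log+=12
tell(5) @ H1 ⇒ log+=5
tell(4) @ H1 ⇒ log+=4
tell(2) @ H1 ⇒ log+=2
H0 returns [9]
H1 returns ([9], (12, 5, 4, 2))
H2 returns ([9], (12, 5, 4, 2))
H3 returns [([9], (12, 5, 4, 2))]
= [([9], (12, 5, 4, 2))]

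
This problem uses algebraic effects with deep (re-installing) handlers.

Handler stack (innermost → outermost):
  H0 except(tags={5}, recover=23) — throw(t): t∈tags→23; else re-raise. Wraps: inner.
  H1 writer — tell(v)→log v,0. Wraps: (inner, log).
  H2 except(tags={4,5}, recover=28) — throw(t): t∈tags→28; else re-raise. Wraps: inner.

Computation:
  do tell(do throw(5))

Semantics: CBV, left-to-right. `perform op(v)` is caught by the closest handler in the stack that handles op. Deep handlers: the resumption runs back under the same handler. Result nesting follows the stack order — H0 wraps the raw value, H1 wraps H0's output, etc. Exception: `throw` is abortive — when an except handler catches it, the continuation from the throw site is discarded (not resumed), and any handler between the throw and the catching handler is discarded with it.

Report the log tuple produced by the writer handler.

Answer: ()

Evaluation trace:
throw(5) @ H0 caught ⇒ 23
H1 returns (23, ())
H2 returns (23, ())
= (23, ())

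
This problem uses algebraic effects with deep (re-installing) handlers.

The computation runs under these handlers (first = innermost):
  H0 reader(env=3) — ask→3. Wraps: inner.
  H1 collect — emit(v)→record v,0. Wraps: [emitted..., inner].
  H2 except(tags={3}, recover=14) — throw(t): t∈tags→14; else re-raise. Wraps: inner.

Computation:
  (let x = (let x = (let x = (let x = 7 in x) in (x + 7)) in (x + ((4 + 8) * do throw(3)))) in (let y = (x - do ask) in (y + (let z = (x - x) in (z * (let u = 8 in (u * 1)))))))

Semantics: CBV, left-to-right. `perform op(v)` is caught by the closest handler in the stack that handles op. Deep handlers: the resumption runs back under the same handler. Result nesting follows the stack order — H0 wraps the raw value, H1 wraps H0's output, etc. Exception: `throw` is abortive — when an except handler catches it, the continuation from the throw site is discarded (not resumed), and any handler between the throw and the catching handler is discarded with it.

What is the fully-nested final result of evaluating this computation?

Answer: 14

Working:
throw(3) @ H2 caught ⇒ 14
= 14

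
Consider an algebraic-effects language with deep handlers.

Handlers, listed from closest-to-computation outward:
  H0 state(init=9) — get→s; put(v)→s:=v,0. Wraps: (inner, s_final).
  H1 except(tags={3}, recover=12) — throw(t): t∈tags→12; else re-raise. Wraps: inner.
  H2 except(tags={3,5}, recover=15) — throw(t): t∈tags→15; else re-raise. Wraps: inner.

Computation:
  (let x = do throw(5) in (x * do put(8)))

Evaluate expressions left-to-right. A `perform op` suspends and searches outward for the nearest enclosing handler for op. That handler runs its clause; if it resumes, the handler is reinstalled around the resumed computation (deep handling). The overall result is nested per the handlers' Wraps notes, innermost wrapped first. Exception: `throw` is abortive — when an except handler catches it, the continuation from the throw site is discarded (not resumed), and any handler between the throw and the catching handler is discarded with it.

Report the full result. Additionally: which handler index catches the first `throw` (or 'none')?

Step-by-step:
throw(5) @ H1 re-raised
throw(5) @ H2 caught ⇒ 15
= 15

Answer: 15 ; first throw caught by: H2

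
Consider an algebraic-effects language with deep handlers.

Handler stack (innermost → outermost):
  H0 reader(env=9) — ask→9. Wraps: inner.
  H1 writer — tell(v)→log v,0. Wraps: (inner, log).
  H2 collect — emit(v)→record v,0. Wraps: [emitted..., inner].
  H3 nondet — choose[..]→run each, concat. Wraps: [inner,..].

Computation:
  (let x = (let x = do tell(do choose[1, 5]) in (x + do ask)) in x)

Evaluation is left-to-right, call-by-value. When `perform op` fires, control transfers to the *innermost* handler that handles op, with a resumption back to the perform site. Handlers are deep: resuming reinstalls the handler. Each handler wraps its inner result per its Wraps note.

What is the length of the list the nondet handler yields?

Step-by-step:
choose[1, 5] @ H3
  branch[0] choose=1:
    tell(1) @ H1 ⇒ log+=1
    ask @ H0 ⇒ 9
    H0 returns 9
    H1 returns (9, (1))
    H2 returns [(9, (1))]
    H3 returns [[(9, (1))]]
  branch[1] choose=5:
    tell(5) @ H1 ⇒ log+=5
    ask @ H0 ⇒ 9
    H0 returns 9
    H1 returns (9, (5))
    H2 returns [(9, (5))]
    H3 returns [[(9, (5))]]
= [[(9, (1))], [(9, (5))]]

Answer: 2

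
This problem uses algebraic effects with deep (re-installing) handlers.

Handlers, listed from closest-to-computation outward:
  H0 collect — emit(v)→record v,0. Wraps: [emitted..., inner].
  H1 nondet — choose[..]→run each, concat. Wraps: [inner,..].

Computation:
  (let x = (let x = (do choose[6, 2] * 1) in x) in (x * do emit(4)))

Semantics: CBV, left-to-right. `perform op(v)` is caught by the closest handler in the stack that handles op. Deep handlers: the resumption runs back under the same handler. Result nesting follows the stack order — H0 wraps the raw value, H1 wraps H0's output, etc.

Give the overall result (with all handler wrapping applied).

Working:
choose[6, 2] @ H1
  branch[0] choose=6:
    emit(4) @ H0 ⇒ out+=4
    H0 returns [4, 0]
    H1 returns [[4, 0]]
  branch[1] choose=2:
    emit(4) @ H0 ⇒ out+=4
    H0 returns [4, 0]
    H1 returns [[4, 0]]
= [[4, 0], [4, 0]]

Answer: [[4, 0], [4, 0]]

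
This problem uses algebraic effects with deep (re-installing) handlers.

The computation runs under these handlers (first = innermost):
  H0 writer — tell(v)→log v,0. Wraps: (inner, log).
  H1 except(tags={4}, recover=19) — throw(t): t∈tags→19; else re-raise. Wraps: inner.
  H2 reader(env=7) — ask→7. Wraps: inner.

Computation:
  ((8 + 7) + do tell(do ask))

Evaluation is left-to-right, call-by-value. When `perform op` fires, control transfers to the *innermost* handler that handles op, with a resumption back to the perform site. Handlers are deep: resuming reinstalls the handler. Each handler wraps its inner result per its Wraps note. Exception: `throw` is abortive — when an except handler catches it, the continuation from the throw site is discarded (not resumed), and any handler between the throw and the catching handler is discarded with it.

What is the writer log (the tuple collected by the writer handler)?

Answer: (7)

Evaluation trace:
ask @ H2 ⇒ 7
tell(7) @ H0 ⇒ log+=7
H0 returns (15, (7))
H1 returns (15, (7))
H2 returns (15, (7))
= (15, (7))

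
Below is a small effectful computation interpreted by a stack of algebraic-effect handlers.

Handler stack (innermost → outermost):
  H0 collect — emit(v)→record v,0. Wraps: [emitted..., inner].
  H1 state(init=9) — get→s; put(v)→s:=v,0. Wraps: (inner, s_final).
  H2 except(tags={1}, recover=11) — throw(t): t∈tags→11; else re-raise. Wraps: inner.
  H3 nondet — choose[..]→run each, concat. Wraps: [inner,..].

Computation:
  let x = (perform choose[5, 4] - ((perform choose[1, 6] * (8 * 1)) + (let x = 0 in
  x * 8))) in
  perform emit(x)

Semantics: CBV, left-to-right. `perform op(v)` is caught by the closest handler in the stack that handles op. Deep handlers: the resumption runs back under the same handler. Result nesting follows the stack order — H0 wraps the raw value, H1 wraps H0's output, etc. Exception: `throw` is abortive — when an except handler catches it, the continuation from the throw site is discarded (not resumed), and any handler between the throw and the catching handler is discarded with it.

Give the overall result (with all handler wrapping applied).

Evaluation trace:
choose[5, 4] @ H3
  branch[0] choose=5:
    choose[1, 6] @ H3
      branch[0] choose=1:
        emit(-3) @ H0 ⇒ out+=-3
        H0 returns [-3, 0]
        H1 returns ([-3, 0], 9)
        H2 returns ([-3, 0], 9)
        H3 returns [([-3, 0], 9)]
      branch[1] choose=6:
        emit(-43) @ H0 ⇒ out+=-43
        H0 returns [-43, 0]
        H1 returns ([-43, 0], 9)
        H2 returns ([-43, 0], 9)
        H3 returns [([-43, 0], 9)]
  branch[1] choose=4:
    choose[1, 6] @ H3
      branch[0] choose=1:
        emit(-4) @ H0 ⇒ out+=-4
        H0 returns [-4, 0]
        H1 returns ([-4, 0], 9)
        H2 returns ([-4, 0], 9)
        H3 returns [([-4, 0], 9)]
      branch[1] choose=6:
        emit(-44) @ H0 ⇒ out+=-44
        H0 returns [-44, 0]
        H1 returns ([-44, 0], 9)
        H2 returns ([-44, 0], 9)
        H3 returns [([-44, 0], 9)]
= [([-3, 0], 9), ([-43, 0], 9), ([-4, 0], 9), ([-44, 0], 9)]

Answer: [([-3, 0], 9), ([-43, 0], 9), ([-4, 0], 9), ([-44, 0], 9)]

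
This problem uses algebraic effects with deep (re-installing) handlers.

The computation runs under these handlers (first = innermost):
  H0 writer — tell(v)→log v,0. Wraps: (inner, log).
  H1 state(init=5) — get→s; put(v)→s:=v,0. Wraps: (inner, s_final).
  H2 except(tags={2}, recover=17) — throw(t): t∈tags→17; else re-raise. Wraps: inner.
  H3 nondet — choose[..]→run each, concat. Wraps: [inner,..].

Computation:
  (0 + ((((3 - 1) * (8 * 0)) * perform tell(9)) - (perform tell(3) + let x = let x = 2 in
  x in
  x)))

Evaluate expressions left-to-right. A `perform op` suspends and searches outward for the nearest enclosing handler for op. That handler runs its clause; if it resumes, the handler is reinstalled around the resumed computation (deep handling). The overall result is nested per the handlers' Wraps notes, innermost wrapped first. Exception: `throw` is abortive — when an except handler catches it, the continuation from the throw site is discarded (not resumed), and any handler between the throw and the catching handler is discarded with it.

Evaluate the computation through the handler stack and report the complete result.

Answer: [((-2, (9, 3)), 5)]

Working:
tell(9) @ H0 ⇒ log+=9
tell(3) @ H0 ⇒ log+=3
H0 returns (-2, (9, 3))
H1 returns ((-2, (9, 3)), 5)
H2 returns ((-2, (9, 3)), 5)
H3 returns [((-2, (9, 3)), 5)]
= [((-2, (9, 3)), 5)]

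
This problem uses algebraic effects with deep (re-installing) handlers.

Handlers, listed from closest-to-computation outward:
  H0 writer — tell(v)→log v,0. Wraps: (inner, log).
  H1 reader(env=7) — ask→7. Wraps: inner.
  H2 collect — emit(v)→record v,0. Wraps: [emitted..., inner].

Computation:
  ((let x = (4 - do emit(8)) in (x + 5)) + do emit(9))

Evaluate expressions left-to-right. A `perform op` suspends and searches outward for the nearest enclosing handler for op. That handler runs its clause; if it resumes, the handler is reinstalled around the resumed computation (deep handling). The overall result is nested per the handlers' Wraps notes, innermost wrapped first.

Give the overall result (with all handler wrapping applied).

Answer: [8, 9, (9, ())]

Evaluation trace:
emit(8) @ H2 ⇒ out+=8
emit(9) @ H2 ⇒ out+=9
H0 returns (9, ())
H1 returns (9, ())
H2 returns [8, 9, (9, ())]
= [8, 9, (9, ())]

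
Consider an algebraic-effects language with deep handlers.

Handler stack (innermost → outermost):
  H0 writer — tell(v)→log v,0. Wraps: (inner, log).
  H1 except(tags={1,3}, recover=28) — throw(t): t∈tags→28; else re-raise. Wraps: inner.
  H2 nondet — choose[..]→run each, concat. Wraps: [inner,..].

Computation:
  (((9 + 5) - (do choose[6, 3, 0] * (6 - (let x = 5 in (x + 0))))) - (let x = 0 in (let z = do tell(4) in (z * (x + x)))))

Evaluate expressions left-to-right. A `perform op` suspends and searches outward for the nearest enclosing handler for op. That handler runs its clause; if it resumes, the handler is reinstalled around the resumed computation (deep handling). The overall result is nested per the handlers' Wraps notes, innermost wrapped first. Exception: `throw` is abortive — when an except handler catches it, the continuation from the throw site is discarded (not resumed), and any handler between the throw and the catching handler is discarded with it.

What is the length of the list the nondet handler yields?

Step-by-step:
choose[6, 3, 0] @ H2
  branch[0] choose=6:
    tell(4) @ H0 ⇒ log+=4
    H0 returns (8, (4))
    H1 returns (8, (4))
    H2 returns [(8, (4))]
  branch[1] choose=3:
    tell(4) @ H0 ⇒ log+=4
    H0 returns (11, (4))
    H1 returns (11, (4))
    H2 returns [(11, (4))]
  branch[2] choose=0:
    tell(4) @ H0 ⇒ log+=4
    H0 returns (14, (4))
    H1 returns (14, (4))
    H2 returns [(14, (4))]
= [(8, (4)), (11, (4)), (14, (4))]

Answer: 3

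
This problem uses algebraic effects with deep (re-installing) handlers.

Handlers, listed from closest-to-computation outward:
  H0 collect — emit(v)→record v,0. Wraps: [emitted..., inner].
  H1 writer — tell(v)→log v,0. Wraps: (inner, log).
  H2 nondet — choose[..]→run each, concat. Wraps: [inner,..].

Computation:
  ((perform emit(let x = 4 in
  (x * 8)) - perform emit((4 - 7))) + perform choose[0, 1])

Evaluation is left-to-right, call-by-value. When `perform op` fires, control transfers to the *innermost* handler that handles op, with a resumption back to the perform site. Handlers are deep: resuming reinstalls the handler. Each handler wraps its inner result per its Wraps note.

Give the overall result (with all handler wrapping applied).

Answer: [([32, -3, 0], ()), ([32, -3, 1], ())]

Working:
emit(32) @ H0 ⇒ out+=32
emit(-3) @ H0 ⇒ out+=-3
choose[0, 1] @ H2
  branch[0] choose=0:
    H0 returns [32, -3, 0]
    H1 returns ([32, -3, 0], ())
    H2 returns [([32, -3, 0], ())]
  branch[1] choose=1:
    H0 returns [32, -3, 1]
    H1 returns ([32, -3, 1], ())
    H2 returns [([32, -3, 1], ())]
= [([32, -3, 0], ()), ([32, -3, 1], ())]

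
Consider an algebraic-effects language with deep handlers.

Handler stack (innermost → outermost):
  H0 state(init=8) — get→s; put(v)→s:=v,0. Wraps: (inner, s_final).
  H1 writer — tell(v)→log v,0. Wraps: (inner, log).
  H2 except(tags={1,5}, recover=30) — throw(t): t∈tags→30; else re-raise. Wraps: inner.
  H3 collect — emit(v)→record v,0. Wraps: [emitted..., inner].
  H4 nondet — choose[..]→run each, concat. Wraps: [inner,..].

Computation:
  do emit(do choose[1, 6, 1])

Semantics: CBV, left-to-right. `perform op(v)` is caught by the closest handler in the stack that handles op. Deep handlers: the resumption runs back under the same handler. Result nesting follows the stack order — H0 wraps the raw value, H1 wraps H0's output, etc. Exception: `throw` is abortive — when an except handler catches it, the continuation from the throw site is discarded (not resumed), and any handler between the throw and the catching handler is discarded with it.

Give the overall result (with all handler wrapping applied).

Working:
choose[1, 6, 1] @ H4
  branch[0] choose=1:
    emit(1) @ H3 ⇒ out+=1
    H0 returns (0, 8)
    H1 returns ((0, 8), ())
    H2 returns ((0, 8), ())
    H3 returns [1, ((0, 8), ())]
    H4 returns [[1, ((0, 8), ())]]
  branch[1] choose=6:
    emit(6) @ H3 ⇒ out+=6
    H0 returns (0, 8)
    H1 returns ((0, 8), ())
    H2 returns ((0, 8), ())
    H3 returns [6, ((0, 8), ())]
    H4 returns [[6, ((0, 8), ())]]
  branch[2] choose=1:
    emit(1) @ H3 ⇒ out+=1
    H0 returns (0, 8)
    H1 returns ((0, 8), ())
    H2 returns ((0, 8), ())
    H3 returns [1, ((0, 8), ())]
    H4 returns [[1, ((0, 8), ())]]
= [[1, ((0, 8), ())], [6, ((0, 8), ())], [1, ((0, 8), ())]]

Answer: [[1, ((0, 8), ())], [6, ((0, 8), ())], [1, ((0, 8), ())]]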